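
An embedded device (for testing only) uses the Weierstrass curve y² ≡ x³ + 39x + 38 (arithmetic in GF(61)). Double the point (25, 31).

(52, 19)

tangent at (25, 31): λ = (3·25² + 39)/(2·31) ≡ 23/1. 1⁻¹ ≡ 1 (mod 61), so λ ≡ 23·1 ≡ 23.
  x = λ² - 25 - 25 = 529 - 50 ≡ 52; y = λ·(25 - 52) - 31 ≡ 19. → (52, 19)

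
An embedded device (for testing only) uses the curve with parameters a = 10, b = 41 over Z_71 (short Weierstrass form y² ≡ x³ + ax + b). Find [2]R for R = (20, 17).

(35, 13)

tangent at (20, 17): λ = (3·20² + 10)/(2·17) ≡ 3/34. 34⁻¹ ≡ 23 (mod 71) since 34·23 = 782 ≡ 1, so λ ≡ 3·23 ≡ 69.
  x = λ² - 20 - 20 = 4761 - 40 ≡ 35; y = λ·(20 - 35) - 17 ≡ 13. → (35, 13)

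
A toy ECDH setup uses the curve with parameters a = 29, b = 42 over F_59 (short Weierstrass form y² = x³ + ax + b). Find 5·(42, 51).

Write P = (42, 51).
Double-and-add on 5 = (101)₂. Start with P = (42, 51) for the leading 1-bit.
double: tangent at (42, 51): λ = (3·42² + 29)/(2·51) ≡ 11/43. 43⁻¹ ≡ 11 (mod 59) since 43·11 = 473 ≡ 1, so λ ≡ 11·11 ≡ 3.
  x = λ² - 42 - 42 = 9 - 84 ≡ 43; y = λ·(42 - 43) - 51 ≡ 5. → (43, 5)
double: tangent at (43, 5): λ = (3·43² + 29)/(2·5) ≡ 30/10. 10⁻¹ ≡ 6 (mod 59), so λ ≡ 30·6 ≡ 3.
  x = λ² - 43 - 43 = 9 - 86 ≡ 41; y = λ·(43 - 41) - 5 ≡ 1. → (41, 1)
add P: (41, 1) + (42, 51). λ = (51 - 1)/(42 - 41) ≡ 50/1 mod 59. 1⁻¹ ≡ 1 (mod 59), so λ ≡ 50.
  x = λ² - 41 - 42 = 2500 - 83 ≡ 57; y = λ·(41 - 57) - 1 ≡ 25. → (57, 25)

(57, 25)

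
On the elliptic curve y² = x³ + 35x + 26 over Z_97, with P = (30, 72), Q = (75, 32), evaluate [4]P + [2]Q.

First 4P:
Double-and-add on 4 = (100)₂. Start with P = (30, 72) for the leading 1-bit.
double: tangent at (30, 72): λ = (3·30² + 35)/(2·72) ≡ 19/47. 47⁻¹ ≡ 64 (mod 97), so λ ≡ 19·64 ≡ 52.
  x = λ² - 30 - 30 = 2704 - 60 ≡ 25; y = λ·(30 - 25) - 72 ≡ 91. → (25, 91)
double: tangent at (25, 91): λ = (3·25² + 35)/(2·91) ≡ 67/85. 85⁻¹ ≡ 8 (mod 97), so λ ≡ 67·8 ≡ 51.
  x = λ² - 25 - 25 = 2601 - 50 ≡ 29; y = λ·(25 - 29) - 91 ≡ 93. → (29, 93)
4P = (29, 93).
Next 2Q:
Repeated addition: build up to 2Q.
2Q: tangent at (75, 32): λ = (3·75² + 35)/(2·32) ≡ 32/64. 64⁻¹ ≡ 47 (mod 97) since 64·47 = 3008 ≡ 1, so λ ≡ 32·47 ≡ 49.
  x = λ² - 75 - 75 = 2401 - 150 ≡ 20; y = λ·(75 - 20) - 32 ≡ 44. → (20, 44)
2Q = (20, 44).
Finally 4P + 2Q:
(29, 93) + (20, 44). λ = (44 - 93)/(20 - 29) ≡ 48/88 mod 97. 88⁻¹ ≡ 43 (mod 97) since 88·43 = 3784 ≡ 1, so λ ≡ 27.
  x = λ² - 29 - 20 = 729 - 49 ≡ 1; y = λ·(29 - 1) - 93 ≡ 81. → (1, 81)

(1, 81)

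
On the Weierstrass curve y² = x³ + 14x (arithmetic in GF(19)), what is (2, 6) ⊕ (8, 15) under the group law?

(16, 11)

(2, 6) + (8, 15). λ = (15 - 6)/(8 - 2) ≡ 9/6 mod 19. 6⁻¹ ≡ 16 (mod 19) since 6·16 = 96 ≡ 1, so λ ≡ 11.
  x = λ² - 2 - 8 = 121 - 10 ≡ 16; y = λ·(2 - 16) - 6 ≡ 11. → (16, 11)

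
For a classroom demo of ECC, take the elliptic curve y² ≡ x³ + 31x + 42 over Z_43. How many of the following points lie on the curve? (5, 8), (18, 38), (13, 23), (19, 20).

(5, 8): 8² ≡ 21, rhs ≡ 21 → on.
(18, 38): 38² ≡ 25, rhs ≡ 25 → on.
(13, 23): 23² ≡ 13, rhs ≡ 19 → off.
(19, 20): 20² ≡ 13, rhs ≡ 8 → off.

2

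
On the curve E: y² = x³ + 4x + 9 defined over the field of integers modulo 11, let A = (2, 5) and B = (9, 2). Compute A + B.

(4, 10)

(2, 5) + (9, 2). λ = (2 - 5)/(9 - 2) ≡ 8/7 mod 11. 7⁻¹ ≡ 8 (mod 11), so λ ≡ 9.
  x = λ² - 2 - 9 = 81 - 11 ≡ 4; y = λ·(2 - 4) - 5 ≡ 10. → (4, 10)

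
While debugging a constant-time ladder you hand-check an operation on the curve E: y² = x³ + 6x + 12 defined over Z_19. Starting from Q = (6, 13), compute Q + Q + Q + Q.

(12, 11)

Double-and-add on 4 = (100)₂. Start with Q = (6, 13) for the leading 1-bit.
double: tangent at (6, 13): λ = (3·6² + 6)/(2·13) ≡ 0/7. 7⁻¹ ≡ 11 (mod 19), so λ ≡ 0·11 ≡ 0.
  x = λ² - 6 - 6 = 0 - 12 ≡ 7; y = λ·(6 - 7) - 13 ≡ 6. → (7, 6)
double: tangent at (7, 6): λ = (3·7² + 6)/(2·6) ≡ 1/12. 12⁻¹ ≡ 8 (mod 19), so λ ≡ 1·8 ≡ 8.
  x = λ² - 7 - 7 = 64 - 14 ≡ 12; y = λ·(7 - 12) - 6 ≡ 11. → (12, 11)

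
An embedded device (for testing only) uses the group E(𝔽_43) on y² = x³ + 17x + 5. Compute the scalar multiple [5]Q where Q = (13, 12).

(38, 15)

Double-and-add on 5 = (101)₂. Start with Q = (13, 12) for the leading 1-bit.
double: tangent at (13, 12): λ = (3·13² + 17)/(2·12) ≡ 8/24. 24⁻¹ ≡ 9 (mod 43), so λ ≡ 8·9 ≡ 29.
  x = λ² - 13 - 13 = 841 - 26 ≡ 41; y = λ·(13 - 41) - 12 ≡ 36. → (41, 36)
double: tangent at (41, 36): λ = (3·41² + 17)/(2·36) ≡ 29/29. 29⁻¹ ≡ 3 (mod 43) since 29·3 = 87 ≡ 1, so λ ≡ 29·3 ≡ 1.
  x = λ² - 41 - 41 = 1 - 82 ≡ 5; y = λ·(41 - 5) - 36 ≡ 0. → (5, 0)
add Q: (5, 0) + (13, 12). λ = (12 - 0)/(13 - 5) ≡ 12/8 mod 43. 8⁻¹ ≡ 27 (mod 43) since 8·27 = 216 ≡ 1, so λ ≡ 23.
  x = λ² - 5 - 13 = 529 - 18 ≡ 38; y = λ·(5 - 38) - 0 ≡ 15. → (38, 15)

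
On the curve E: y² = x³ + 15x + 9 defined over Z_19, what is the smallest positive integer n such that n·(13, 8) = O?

2P: tangent at (13, 8): λ = (3·13² + 15)/(2·8) ≡ 9/16. 16⁻¹ ≡ 6 (mod 19), so λ ≡ 9·6 ≡ 16.
  x = λ² - 13 - 13 = 256 - 26 ≡ 2; y = λ·(13 - 2) - 8 ≡ 16. → (2, 16)
3P: (2, 16) + (13, 8). λ = (8 - 16)/(13 - 2) ≡ 11/11 mod 19. 11⁻¹ ≡ 7 (mod 19), so λ ≡ 1.
  x = λ² - 2 - 13 = 1 - 15 ≡ 5; y = λ·(2 - 5) - 16 ≡ 0. → (5, 0)
4P: (5, 0) + (13, 8). λ = (8 - 0)/(13 - 5) ≡ 8/8 mod 19. 8⁻¹ ≡ 12 (mod 19) since 8·12 = 96 ≡ 1, so λ ≡ 1.
  x = λ² - 5 - 13 = 1 - 18 ≡ 2; y = λ·(5 - 2) - 0 ≡ 3. → (2, 3)
5P: (2, 3) + (13, 8). λ = (8 - 3)/(13 - 2) ≡ 5/11 mod 19. 11⁻¹ ≡ 7 (mod 19), so λ ≡ 16.
  x = λ² - 2 - 13 = 256 - 15 ≡ 13; y = λ·(2 - 13) - 3 ≡ 11. → (13, 11)
6P: (13, 11) + (13, 8): same x and y₁ ≡ -y₂, so the sum is O.
6P = O, so the order is 6.

6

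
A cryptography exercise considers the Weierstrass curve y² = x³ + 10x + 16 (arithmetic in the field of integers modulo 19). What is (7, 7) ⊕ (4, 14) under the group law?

(5, 1)

(7, 7) + (4, 14). λ = (14 - 7)/(4 - 7) ≡ 7/16 mod 19. 16⁻¹ ≡ 6 (mod 19), so λ ≡ 4.
  x = λ² - 7 - 4 = 16 - 11 ≡ 5; y = λ·(7 - 5) - 7 ≡ 1. → (5, 1)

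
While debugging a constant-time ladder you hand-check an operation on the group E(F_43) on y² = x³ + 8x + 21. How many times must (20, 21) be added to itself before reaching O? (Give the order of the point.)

2P: tangent at (20, 21): λ = (3·20² + 8)/(2·21) ≡ 4/42. 42⁻¹ ≡ 42 (mod 43) since 42·42 = 1764 ≡ 1, so λ ≡ 4·42 ≡ 39.
  x = λ² - 20 - 20 = 1521 - 40 ≡ 19; y = λ·(20 - 19) - 21 ≡ 18. → (19, 18)
3P: (19, 18) + (20, 21). λ = (21 - 18)/(20 - 19) ≡ 3/1 mod 43. 1⁻¹ ≡ 1 (mod 43), so λ ≡ 3.
  x = λ² - 19 - 20 = 9 - 39 ≡ 13; y = λ·(19 - 13) - 18 ≡ 0. → (13, 0)
4P: (13, 0) + (20, 21). λ = (21 - 0)/(20 - 13) ≡ 21/7 mod 43. 7⁻¹ ≡ 37 (mod 43), so λ ≡ 3.
  x = λ² - 13 - 20 = 9 - 33 ≡ 19; y = λ·(13 - 19) - 0 ≡ 25. → (19, 25)
5P: (19, 25) + (20, 21). λ = (21 - 25)/(20 - 19) ≡ 39/1 mod 43. 1⁻¹ ≡ 1 (mod 43) since 1·1 = 1 ≡ 1, so λ ≡ 39.
  x = λ² - 19 - 20 = 1521 - 39 ≡ 20; y = λ·(19 - 20) - 25 ≡ 22. → (20, 22)
6P: (20, 22) + (20, 21): same x and y₁ ≡ -y₂, so the sum is O.
6P = O, so the order is 6.

6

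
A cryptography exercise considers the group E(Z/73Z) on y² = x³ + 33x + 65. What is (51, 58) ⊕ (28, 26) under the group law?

(59, 61)

(51, 58) + (28, 26). λ = (26 - 58)/(28 - 51) ≡ 41/50 mod 73. 50⁻¹ ≡ 19 (mod 73), so λ ≡ 49.
  x = λ² - 51 - 28 = 2401 - 79 ≡ 59; y = λ·(51 - 59) - 58 ≡ 61. → (59, 61)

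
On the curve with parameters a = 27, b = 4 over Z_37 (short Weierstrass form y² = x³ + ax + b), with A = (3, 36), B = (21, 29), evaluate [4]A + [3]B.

First 4A:
Double-and-add on 4 = (100)₂. Start with A = (3, 36) for the leading 1-bit.
double: tangent at (3, 36): λ = (3·3² + 27)/(2·36) ≡ 17/35. 35⁻¹ ≡ 18 (mod 37) since 35·18 = 630 ≡ 1, so λ ≡ 17·18 ≡ 10.
  x = λ² - 3 - 3 = 100 - 6 ≡ 20; y = λ·(3 - 20) - 36 ≡ 16. → (20, 16)
double: tangent at (20, 16): λ = (3·20² + 27)/(2·16) ≡ 6/32. 32⁻¹ ≡ 22 (mod 37), so λ ≡ 6·22 ≡ 21.
  x = λ² - 20 - 20 = 441 - 40 ≡ 31; y = λ·(20 - 31) - 16 ≡ 12. → (31, 12)
4A = (31, 12).
Next 3B:
Repeated addition: build up to 3B.
2B: tangent at (21, 29): λ = (3·21² + 27)/(2·29) ≡ 18/21. 21⁻¹ ≡ 30 (mod 37), so λ ≡ 18·30 ≡ 22.
  x = λ² - 21 - 21 = 484 - 42 ≡ 35; y = λ·(21 - 35) - 29 ≡ 33. → (35, 33)
3B: (35, 33) + (21, 29). λ = (29 - 33)/(21 - 35) ≡ 33/23 mod 37. 23⁻¹ ≡ 29 (mod 37), so λ ≡ 32.
  x = λ² - 35 - 21 = 1024 - 56 ≡ 6; y = λ·(35 - 6) - 33 ≡ 7. → (6, 7)
3B = (6, 7).
Finally 4A + 3B:
(31, 12) + (6, 7). λ = (7 - 12)/(6 - 31) ≡ 32/12 mod 37. 12⁻¹ ≡ 34 (mod 37) since 12·34 = 408 ≡ 1, so λ ≡ 15.
  x = λ² - 31 - 6 = 225 - 37 ≡ 3; y = λ·(31 - 3) - 12 ≡ 1. → (3, 1)

(3, 1)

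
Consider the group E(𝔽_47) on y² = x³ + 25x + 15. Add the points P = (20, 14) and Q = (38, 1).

(21, 5)

(20, 14) + (38, 1). λ = (1 - 14)/(38 - 20) ≡ 34/18 mod 47. 18⁻¹ ≡ 34 (mod 47) since 18·34 = 612 ≡ 1, so λ ≡ 28.
  x = λ² - 20 - 38 = 784 - 58 ≡ 21; y = λ·(20 - 21) - 14 ≡ 5. → (21, 5)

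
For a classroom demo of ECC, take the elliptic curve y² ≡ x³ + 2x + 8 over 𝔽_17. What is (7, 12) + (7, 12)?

tangent at (7, 12): λ = (3·7² + 2)/(2·12) ≡ 13/7. 7⁻¹ ≡ 5 (mod 17), so λ ≡ 13·5 ≡ 14.
  x = λ² - 7 - 7 = 196 - 14 ≡ 12; y = λ·(7 - 12) - 12 ≡ 3. → (12, 3)

(12, 3)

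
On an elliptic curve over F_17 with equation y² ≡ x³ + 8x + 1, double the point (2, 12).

tangent at (2, 12): λ = (3·2² + 8)/(2·12) ≡ 3/7. 7⁻¹ ≡ 5 (mod 17), so λ ≡ 3·5 ≡ 15.
  x = λ² - 2 - 2 = 225 - 4 ≡ 0; y = λ·(2 - 0) - 12 ≡ 1. → (0, 1)

(0, 1)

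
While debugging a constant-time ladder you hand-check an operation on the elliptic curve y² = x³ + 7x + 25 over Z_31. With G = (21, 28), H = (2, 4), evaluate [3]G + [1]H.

(26, 12)

First 3G:
Repeated addition: build up to 3G.
2G: tangent at (21, 28): λ = (3·21² + 7)/(2·28) ≡ 28/25. 25⁻¹ ≡ 5 (mod 31), so λ ≡ 28·5 ≡ 16.
  x = λ² - 21 - 21 = 256 - 42 ≡ 28; y = λ·(21 - 28) - 28 ≡ 15. → (28, 15)
3G: (28, 15) + (21, 28). λ = (28 - 15)/(21 - 28) ≡ 13/24 mod 31. 24⁻¹ ≡ 22 (mod 31), so λ ≡ 7.
  x = λ² - 28 - 21 = 49 - 49 ≡ 0; y = λ·(28 - 0) - 15 ≡ 26. → (0, 26)
3G = (0, 26).
Finally 3G + H:
(0, 26) + (2, 4). λ = (4 - 26)/(2 - 0) ≡ 9/2 mod 31. 2⁻¹ ≡ 16 (mod 31), so λ ≡ 20.
  x = λ² - 0 - 2 = 400 - 2 ≡ 26; y = λ·(0 - 26) - 26 ≡ 12. → (26, 12)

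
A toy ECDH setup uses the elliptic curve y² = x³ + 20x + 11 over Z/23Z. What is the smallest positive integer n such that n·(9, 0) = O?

2

2P: (9, 0) + (9, 0): same x and y₁ ≡ -y₂, so the sum is O.
2P = O, so the order is 2.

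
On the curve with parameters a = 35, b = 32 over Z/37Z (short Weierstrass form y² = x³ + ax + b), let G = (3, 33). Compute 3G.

Repeated addition: build up to 3G.
2G: tangent at (3, 33): λ = (3·3² + 35)/(2·33) ≡ 25/29. 29⁻¹ ≡ 23 (mod 37), so λ ≡ 25·23 ≡ 20.
  x = λ² - 3 - 3 = 400 - 6 ≡ 24; y = λ·(3 - 24) - 33 ≡ 28. → (24, 28)
3G: (24, 28) + (3, 33). λ = (33 - 28)/(3 - 24) ≡ 5/16 mod 37. 16⁻¹ ≡ 7 (mod 37), so λ ≡ 35.
  x = λ² - 24 - 3 = 1225 - 27 ≡ 14; y = λ·(24 - 14) - 28 ≡ 26. → (14, 26)

(14, 26)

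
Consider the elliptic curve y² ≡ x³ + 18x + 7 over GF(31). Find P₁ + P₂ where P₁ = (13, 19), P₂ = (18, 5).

(19, 4)

(13, 19) + (18, 5). λ = (5 - 19)/(18 - 13) ≡ 17/5 mod 31. 5⁻¹ ≡ 25 (mod 31) since 5·25 = 125 ≡ 1, so λ ≡ 22.
  x = λ² - 13 - 18 = 484 - 31 ≡ 19; y = λ·(13 - 19) - 19 ≡ 4. → (19, 4)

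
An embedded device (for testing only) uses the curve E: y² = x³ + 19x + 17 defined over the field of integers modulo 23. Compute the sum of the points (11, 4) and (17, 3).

(11, 19)

(11, 4) + (17, 3). λ = (3 - 4)/(17 - 11) ≡ 22/6 mod 23. 6⁻¹ ≡ 4 (mod 23), so λ ≡ 19.
  x = λ² - 11 - 17 = 361 - 28 ≡ 11; y = λ·(11 - 11) - 4 ≡ 19. → (11, 19)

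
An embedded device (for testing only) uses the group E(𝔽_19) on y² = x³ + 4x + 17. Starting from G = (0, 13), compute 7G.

(14, 9)

Double-and-add on 7 = (111)₂. Start with G = (0, 13) for the leading 1-bit.
double: tangent at (0, 13): λ = (3·0² + 4)/(2·13) ≡ 4/7. 7⁻¹ ≡ 11 (mod 19) since 7·11 = 77 ≡ 1, so λ ≡ 4·11 ≡ 6.
  x = λ² - 0 - 0 = 36 - 0 ≡ 17; y = λ·(0 - 17) - 13 ≡ 18. → (17, 18)
add G: (17, 18) + (0, 13). λ = (13 - 18)/(0 - 17) ≡ 14/2 mod 19. 2⁻¹ ≡ 10 (mod 19), so λ ≡ 7.
  x = λ² - 17 - 0 = 49 - 17 ≡ 13; y = λ·(17 - 13) - 18 ≡ 10. → (13, 10)
double: tangent at (13, 10): λ = (3·13² + 4)/(2·10) ≡ 17/1. 1⁻¹ ≡ 1 (mod 19) since 1·1 = 1 ≡ 1, so λ ≡ 17·1 ≡ 17.
  x = λ² - 13 - 13 = 289 - 26 ≡ 16; y = λ·(13 - 16) - 10 ≡ 15. → (16, 15)
add G: (16, 15) + (0, 13). λ = (13 - 15)/(0 - 16) ≡ 17/3 mod 19. 3⁻¹ ≡ 13 (mod 19), so λ ≡ 12.
  x = λ² - 16 - 0 = 144 - 16 ≡ 14; y = λ·(16 - 14) - 15 ≡ 9. → (14, 9)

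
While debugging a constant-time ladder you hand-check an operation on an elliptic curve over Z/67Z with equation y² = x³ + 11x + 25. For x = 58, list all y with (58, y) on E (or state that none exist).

1, 66

x³ + 11x + 25 = 195775 ≡ 1 (mod 67).
Square roots of 1 mod 67: 1 and 66 (since 1² = 1 ≡ 1).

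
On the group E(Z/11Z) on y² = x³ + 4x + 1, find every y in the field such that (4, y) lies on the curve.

x³ + 4x + 1 = 81 ≡ 4 (mod 11).
Square roots of 4 mod 11: 2 and 9 (since 2² = 4 ≡ 4).

2, 9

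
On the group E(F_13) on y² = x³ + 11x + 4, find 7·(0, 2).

(0, 2)

Write G = (0, 2).
Repeated addition: build up to 7G.
2G: tangent at (0, 2): λ = (3·0² + 11)/(2·2) ≡ 11/4. 4⁻¹ ≡ 10 (mod 13), so λ ≡ 11·10 ≡ 6.
  x = λ² - 0 - 0 = 36 - 0 ≡ 10; y = λ·(0 - 10) - 2 ≡ 3. → (10, 3)
3G: (10, 3) + (0, 2). λ = (2 - 3)/(0 - 10) ≡ 12/3 mod 13. 3⁻¹ ≡ 9 (mod 13), so λ ≡ 4.
  x = λ² - 10 - 0 = 16 - 10 ≡ 6; y = λ·(10 - 6) - 3 ≡ 0. → (6, 0)
4G: (6, 0) + (0, 2). λ = (2 - 0)/(0 - 6) ≡ 2/7 mod 13. 7⁻¹ ≡ 2 (mod 13) since 7·2 = 14 ≡ 1, so λ ≡ 4.
  x = λ² - 6 - 0 = 16 - 6 ≡ 10; y = λ·(6 - 10) - 0 ≡ 10. → (10, 10)
5G: (10, 10) + (0, 2). λ = (2 - 10)/(0 - 10) ≡ 5/3 mod 13. 3⁻¹ ≡ 9 (mod 13), so λ ≡ 6.
  x = λ² - 10 - 0 = 36 - 10 ≡ 0; y = λ·(10 - 0) - 10 ≡ 11. → (0, 11)
6G: (0, 11) + (0, 2): same x and y₁ ≡ -y₂, so the sum is ∞.
7G: ∞ + (0, 2) = (0, 2) (identity).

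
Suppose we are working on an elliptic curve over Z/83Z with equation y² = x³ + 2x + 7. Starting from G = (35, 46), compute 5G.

Repeated addition: build up to 5G.
2G: tangent at (35, 46): λ = (3·35² + 2)/(2·46) ≡ 25/9. 9⁻¹ ≡ 37 (mod 83), so λ ≡ 25·37 ≡ 12.
  x = λ² - 35 - 35 = 144 - 70 ≡ 74; y = λ·(35 - 74) - 46 ≡ 67. → (74, 67)
3G: (74, 67) + (35, 46). λ = (46 - 67)/(35 - 74) ≡ 62/44 mod 83. 44⁻¹ ≡ 17 (mod 83) since 44·17 = 748 ≡ 1, so λ ≡ 58.
  x = λ² - 74 - 35 = 3364 - 109 ≡ 18; y = λ·(74 - 18) - 67 ≡ 27. → (18, 27)
4G: (18, 27) + (35, 46). λ = (46 - 27)/(35 - 18) ≡ 19/17 mod 83. 17⁻¹ ≡ 44 (mod 83), so λ ≡ 6.
  x = λ² - 18 - 35 = 36 - 53 ≡ 66; y = λ·(18 - 66) - 27 ≡ 17. → (66, 17)
5G: (66, 17) + (35, 46). λ = (46 - 17)/(35 - 66) ≡ 29/52 mod 83. 52⁻¹ ≡ 8 (mod 83), so λ ≡ 66.
  x = λ² - 66 - 35 = 4356 - 101 ≡ 22; y = λ·(66 - 22) - 17 ≡ 65. → (22, 65)

(22, 65)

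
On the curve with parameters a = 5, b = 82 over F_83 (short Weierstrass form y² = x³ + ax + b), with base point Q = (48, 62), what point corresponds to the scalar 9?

O

Double-and-add on 9 = (1001)₂. Start with Q = (48, 62) for the leading 1-bit.
double: tangent at (48, 62): λ = (3·48² + 5)/(2·62) ≡ 28/41. 41⁻¹ ≡ 81 (mod 83) since 41·81 = 3321 ≡ 1, so λ ≡ 28·81 ≡ 27.
  x = λ² - 48 - 48 = 729 - 96 ≡ 52; y = λ·(48 - 52) - 62 ≡ 79. → (52, 79)
double: tangent at (52, 79): λ = (3·52² + 5)/(2·79) ≡ 66/75. 75⁻¹ ≡ 31 (mod 83), so λ ≡ 66·31 ≡ 54.
  x = λ² - 52 - 52 = 2916 - 104 ≡ 73; y = λ·(52 - 73) - 79 ≡ 32. → (73, 32)
double: tangent at (73, 32): λ = (3·73² + 5)/(2·32) ≡ 56/64. 64⁻¹ ≡ 48 (mod 83) since 64·48 = 3072 ≡ 1, so λ ≡ 56·48 ≡ 32.
  x = λ² - 73 - 73 = 1024 - 146 ≡ 48; y = λ·(73 - 48) - 32 ≡ 21. → (48, 21)
add Q: (48, 21) + (48, 62): same x and y₁ ≡ -y₂, so the sum is ∞.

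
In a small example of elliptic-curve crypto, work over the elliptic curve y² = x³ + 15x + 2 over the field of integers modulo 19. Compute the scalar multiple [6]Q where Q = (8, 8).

Double-and-add on 6 = (110)₂. Start with Q = (8, 8) for the leading 1-bit.
double: tangent at (8, 8): λ = (3·8² + 15)/(2·8) ≡ 17/16. 16⁻¹ ≡ 6 (mod 19), so λ ≡ 17·6 ≡ 7.
  x = λ² - 8 - 8 = 49 - 16 ≡ 14; y = λ·(8 - 14) - 8 ≡ 7. → (14, 7)
add Q: (14, 7) + (8, 8). λ = (8 - 7)/(8 - 14) ≡ 1/13 mod 19. 13⁻¹ ≡ 3 (mod 19), so λ ≡ 3.
  x = λ² - 14 - 8 = 9 - 22 ≡ 6; y = λ·(14 - 6) - 7 ≡ 17. → (6, 17)
double: tangent at (6, 17): λ = (3·6² + 15)/(2·17) ≡ 9/15. 15⁻¹ ≡ 14 (mod 19) since 15·14 = 210 ≡ 1, so λ ≡ 9·14 ≡ 12.
  x = λ² - 6 - 6 = 144 - 12 ≡ 18; y = λ·(6 - 18) - 17 ≡ 10. → (18, 10)

(18, 10)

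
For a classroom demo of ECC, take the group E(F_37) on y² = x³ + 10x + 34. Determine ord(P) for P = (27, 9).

2P: tangent at (27, 9): λ = (3·27² + 10)/(2·9) ≡ 14/18. 18⁻¹ ≡ 35 (mod 37) since 18·35 = 630 ≡ 1, so λ ≡ 14·35 ≡ 9.
  x = λ² - 27 - 27 = 81 - 54 ≡ 27; y = λ·(27 - 27) - 9 ≡ 28. → (27, 28)
3P: (27, 28) + (27, 9): same x and y₁ ≡ -y₂, so the sum is 𝒪.
3P = 𝒪, so the order is 3.

3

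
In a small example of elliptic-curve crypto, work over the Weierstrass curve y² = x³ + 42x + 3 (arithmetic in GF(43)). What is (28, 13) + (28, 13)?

(28, 30)

tangent at (28, 13): λ = (3·28² + 42)/(2·13) ≡ 29/26. 26⁻¹ ≡ 5 (mod 43) since 26·5 = 130 ≡ 1, so λ ≡ 29·5 ≡ 16.
  x = λ² - 28 - 28 = 256 - 56 ≡ 28; y = λ·(28 - 28) - 13 ≡ 30. → (28, 30)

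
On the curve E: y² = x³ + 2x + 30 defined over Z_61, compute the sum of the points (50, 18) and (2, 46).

(50, 18) + (2, 46). λ = (46 - 18)/(2 - 50) ≡ 28/13 mod 61. 13⁻¹ ≡ 47 (mod 61), so λ ≡ 35.
  x = λ² - 50 - 2 = 1225 - 52 ≡ 14; y = λ·(50 - 14) - 18 ≡ 22. → (14, 22)

(14, 22)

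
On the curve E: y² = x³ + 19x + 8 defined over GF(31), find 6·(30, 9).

(9, 28)

Write G = (30, 9).
Double-and-add on 6 = (110)₂. Start with G = (30, 9) for the leading 1-bit.
double: tangent at (30, 9): λ = (3·30² + 19)/(2·9) ≡ 22/18. 18⁻¹ ≡ 19 (mod 31) since 18·19 = 342 ≡ 1, so λ ≡ 22·19 ≡ 15.
  x = λ² - 30 - 30 = 225 - 60 ≡ 10; y = λ·(30 - 10) - 9 ≡ 12. → (10, 12)
add G: (10, 12) + (30, 9). λ = (9 - 12)/(30 - 10) ≡ 28/20 mod 31. 20⁻¹ ≡ 14 (mod 31), so λ ≡ 20.
  x = λ² - 10 - 30 = 400 - 40 ≡ 19; y = λ·(10 - 19) - 12 ≡ 25. → (19, 25)
double: tangent at (19, 25): λ = (3·19² + 19)/(2·25) ≡ 17/19. 19⁻¹ ≡ 18 (mod 31), so λ ≡ 17·18 ≡ 27.
  x = λ² - 19 - 19 = 729 - 38 ≡ 9; y = λ·(19 - 9) - 25 ≡ 28. → (9, 28)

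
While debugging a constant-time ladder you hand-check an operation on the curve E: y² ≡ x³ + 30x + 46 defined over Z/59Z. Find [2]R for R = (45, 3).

(17, 49)

tangent at (45, 3): λ = (3·45² + 30)/(2·3) ≡ 28/6. 6⁻¹ ≡ 10 (mod 59), so λ ≡ 28·10 ≡ 44.
  x = λ² - 45 - 45 = 1936 - 90 ≡ 17; y = λ·(45 - 17) - 3 ≡ 49. → (17, 49)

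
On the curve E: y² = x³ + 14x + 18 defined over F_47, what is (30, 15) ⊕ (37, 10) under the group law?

(16, 22)

(30, 15) + (37, 10). λ = (10 - 15)/(37 - 30) ≡ 42/7 mod 47. 7⁻¹ ≡ 27 (mod 47), so λ ≡ 6.
  x = λ² - 30 - 37 = 36 - 67 ≡ 16; y = λ·(30 - 16) - 15 ≡ 22. → (16, 22)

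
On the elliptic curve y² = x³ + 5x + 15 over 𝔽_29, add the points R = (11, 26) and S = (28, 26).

(11, 26) + (28, 26). λ = (26 - 26)/(28 - 11) ≡ 0/17 mod 29. 17⁻¹ ≡ 12 (mod 29) since 17·12 = 204 ≡ 1, so λ ≡ 0.
  x = λ² - 11 - 28 = 0 - 39 ≡ 19; y = λ·(11 - 19) - 26 ≡ 3. → (19, 3)

(19, 3)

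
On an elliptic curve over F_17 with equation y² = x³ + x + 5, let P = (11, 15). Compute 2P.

(14, 3)

tangent at (11, 15): λ = (3·11² + 1)/(2·15) ≡ 7/13. 13⁻¹ ≡ 4 (mod 17), so λ ≡ 7·4 ≡ 11.
  x = λ² - 11 - 11 = 121 - 22 ≡ 14; y = λ·(11 - 14) - 15 ≡ 3. → (14, 3)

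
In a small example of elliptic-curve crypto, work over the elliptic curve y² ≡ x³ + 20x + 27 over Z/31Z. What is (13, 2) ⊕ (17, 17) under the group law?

(13, 2) + (17, 17). λ = (17 - 2)/(17 - 13) ≡ 15/4 mod 31. 4⁻¹ ≡ 8 (mod 31) since 4·8 = 32 ≡ 1, so λ ≡ 27.
  x = λ² - 13 - 17 = 729 - 30 ≡ 17; y = λ·(13 - 17) - 2 ≡ 14. → (17, 14)

(17, 14)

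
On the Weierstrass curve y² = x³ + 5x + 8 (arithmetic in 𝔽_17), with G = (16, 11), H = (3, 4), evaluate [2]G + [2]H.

(13, 3)

First 2G:
Repeated addition: build up to 2G.
2G: tangent at (16, 11): λ = (3·16² + 5)/(2·11) ≡ 8/5. 5⁻¹ ≡ 7 (mod 17), so λ ≡ 8·7 ≡ 5.
  x = λ² - 16 - 16 = 25 - 32 ≡ 10; y = λ·(16 - 10) - 11 ≡ 2. → (10, 2)
2G = (10, 2).
Next 2H:
Repeated addition: build up to 2H.
2H: tangent at (3, 4): λ = (3·3² + 5)/(2·4) ≡ 15/8. 8⁻¹ ≡ 15 (mod 17) since 8·15 = 120 ≡ 1, so λ ≡ 15·15 ≡ 4.
  x = λ² - 3 - 3 = 16 - 6 ≡ 10; y = λ·(3 - 10) - 4 ≡ 2. → (10, 2)
2H = (10, 2).
Finally 2G + 2H:
tangent at (10, 2): λ = (3·10² + 5)/(2·2) ≡ 16/4. 4⁻¹ ≡ 13 (mod 17), so λ ≡ 16·13 ≡ 4.
  x = λ² - 10 - 10 = 16 - 20 ≡ 13; y = λ·(10 - 13) - 2 ≡ 3. → (13, 3)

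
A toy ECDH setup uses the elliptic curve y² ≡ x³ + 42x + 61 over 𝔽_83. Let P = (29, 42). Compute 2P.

tangent at (29, 42): λ = (3·29² + 42)/(2·42) ≡ 75/1. 1⁻¹ ≡ 1 (mod 83), so λ ≡ 75·1 ≡ 75.
  x = λ² - 29 - 29 = 5625 - 58 ≡ 6; y = λ·(29 - 6) - 42 ≡ 23. → (6, 23)

(6, 23)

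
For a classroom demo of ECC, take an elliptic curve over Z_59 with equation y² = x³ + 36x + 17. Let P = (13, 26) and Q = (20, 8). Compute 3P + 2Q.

First 3P:
Repeated addition: build up to 3P.
2P: tangent at (13, 26): λ = (3·13² + 36)/(2·26) ≡ 12/52. 52⁻¹ ≡ 42 (mod 59), so λ ≡ 12·42 ≡ 32.
  x = λ² - 13 - 13 = 1024 - 26 ≡ 54; y = λ·(13 - 54) - 26 ≡ 19. → (54, 19)
3P: (54, 19) + (13, 26). λ = (26 - 19)/(13 - 54) ≡ 7/18 mod 59. 18⁻¹ ≡ 23 (mod 59), so λ ≡ 43.
  x = λ² - 54 - 13 = 1849 - 67 ≡ 12; y = λ·(54 - 12) - 19 ≡ 17. → (12, 17)
3P = (12, 17).
Next 2Q:
Repeated addition: build up to 2Q.
2Q: tangent at (20, 8): λ = (3·20² + 36)/(2·8) ≡ 56/16. 16⁻¹ ≡ 48 (mod 59) since 16·48 = 768 ≡ 1, so λ ≡ 56·48 ≡ 33.
  x = λ² - 20 - 20 = 1089 - 40 ≡ 46; y = λ·(20 - 46) - 8 ≡ 19. → (46, 19)
2Q = (46, 19).
Finally 3P + 2Q:
(12, 17) + (46, 19). λ = (19 - 17)/(46 - 12) ≡ 2/34 mod 59. 34⁻¹ ≡ 33 (mod 59) since 34·33 = 1122 ≡ 1, so λ ≡ 7.
  x = λ² - 12 - 46 = 49 - 58 ≡ 50; y = λ·(12 - 50) - 17 ≡ 12. → (50, 12)

(50, 12)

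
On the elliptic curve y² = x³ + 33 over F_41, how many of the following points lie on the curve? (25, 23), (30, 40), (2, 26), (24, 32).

(25, 23): 23² ≡ 37, rhs ≡ 37 → on.
(30, 40): 40² ≡ 1, rhs ≡ 14 → off.
(2, 26): 26² ≡ 20, rhs ≡ 0 → off.
(24, 32): 32² ≡ 40, rhs ≡ 40 → on.

2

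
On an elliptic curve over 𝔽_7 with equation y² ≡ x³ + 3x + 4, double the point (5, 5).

(1, 1)

tangent at (5, 5): λ = (3·5² + 3)/(2·5) ≡ 1/3. 3⁻¹ ≡ 5 (mod 7), so λ ≡ 1·5 ≡ 5.
  x = λ² - 5 - 5 = 25 - 10 ≡ 1; y = λ·(5 - 1) - 5 ≡ 1. → (1, 1)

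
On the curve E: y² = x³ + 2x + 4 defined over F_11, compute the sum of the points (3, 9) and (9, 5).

(8, 9)

(3, 9) + (9, 5). λ = (5 - 9)/(9 - 3) ≡ 7/6 mod 11. 6⁻¹ ≡ 2 (mod 11) since 6·2 = 12 ≡ 1, so λ ≡ 3.
  x = λ² - 3 - 9 = 9 - 12 ≡ 8; y = λ·(3 - 8) - 9 ≡ 9. → (8, 9)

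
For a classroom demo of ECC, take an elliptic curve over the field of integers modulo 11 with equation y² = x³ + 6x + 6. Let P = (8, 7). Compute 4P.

Repeated addition: build up to 4P.
2P: tangent at (8, 7): λ = (3·8² + 6)/(2·7) ≡ 0/3. 3⁻¹ ≡ 4 (mod 11) since 3·4 = 12 ≡ 1, so λ ≡ 0·4 ≡ 0.
  x = λ² - 8 - 8 = 0 - 16 ≡ 6; y = λ·(8 - 6) - 7 ≡ 4. → (6, 4)
3P: (6, 4) + (8, 7). λ = (7 - 4)/(8 - 6) ≡ 3/2 mod 11. 2⁻¹ ≡ 6 (mod 11) since 2·6 = 12 ≡ 1, so λ ≡ 7.
  x = λ² - 6 - 8 = 49 - 14 ≡ 2; y = λ·(6 - 2) - 4 ≡ 2. → (2, 2)
4P: (2, 2) + (8, 7). λ = (7 - 2)/(8 - 2) ≡ 5/6 mod 11. 6⁻¹ ≡ 2 (mod 11) since 6·2 = 12 ≡ 1, so λ ≡ 10.
  x = λ² - 2 - 8 = 100 - 10 ≡ 2; y = λ·(2 - 2) - 2 ≡ 9. → (2, 9)

(2, 9)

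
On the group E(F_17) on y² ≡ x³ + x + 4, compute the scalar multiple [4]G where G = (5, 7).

Repeated addition: build up to 4G.
2G: tangent at (5, 7): λ = (3·5² + 1)/(2·7) ≡ 8/14. 14⁻¹ ≡ 11 (mod 17), so λ ≡ 8·11 ≡ 3.
  x = λ² - 5 - 5 = 9 - 10 ≡ 16; y = λ·(5 - 16) - 7 ≡ 11. → (16, 11)
3G: (16, 11) + (5, 7). λ = (7 - 11)/(5 - 16) ≡ 13/6 mod 17. 6⁻¹ ≡ 3 (mod 17), so λ ≡ 5.
  x = λ² - 16 - 5 = 25 - 21 ≡ 4; y = λ·(16 - 4) - 11 ≡ 15. → (4, 15)
4G: (4, 15) + (5, 7). λ = (7 - 15)/(5 - 4) ≡ 9/1 mod 17. 1⁻¹ ≡ 1 (mod 17), so λ ≡ 9.
  x = λ² - 4 - 5 = 81 - 9 ≡ 4; y = λ·(4 - 4) - 15 ≡ 2. → (4, 2)

(4, 2)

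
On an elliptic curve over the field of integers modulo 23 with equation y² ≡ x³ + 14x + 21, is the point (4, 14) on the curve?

no

y² = 14² ≡ 12; x³ + 14x + 21 = 141 ≡ 3 (mod 23). 12 ≠ 3.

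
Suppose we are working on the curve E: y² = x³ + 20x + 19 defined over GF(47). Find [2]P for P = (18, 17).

tangent at (18, 17): λ = (3·18² + 20)/(2·17) ≡ 5/34. 34⁻¹ ≡ 18 (mod 47) since 34·18 = 612 ≡ 1, so λ ≡ 5·18 ≡ 43.
  x = λ² - 18 - 18 = 1849 - 36 ≡ 27; y = λ·(18 - 27) - 17 ≡ 19. → (27, 19)

(27, 19)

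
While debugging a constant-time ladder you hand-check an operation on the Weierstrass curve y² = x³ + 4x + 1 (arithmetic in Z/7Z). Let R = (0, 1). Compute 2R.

(4, 5)

tangent at (0, 1): λ = (3·0² + 4)/(2·1) ≡ 4/2. 2⁻¹ ≡ 4 (mod 7) since 2·4 = 8 ≡ 1, so λ ≡ 4·4 ≡ 2.
  x = λ² - 0 - 0 = 4 - 0 ≡ 4; y = λ·(0 - 4) - 1 ≡ 5. → (4, 5)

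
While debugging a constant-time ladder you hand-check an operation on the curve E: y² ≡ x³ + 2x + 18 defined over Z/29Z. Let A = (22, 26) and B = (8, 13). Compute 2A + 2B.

(22, 26)

First 2A:
Repeated addition: build up to 2A.
2A: tangent at (22, 26): λ = (3·22² + 2)/(2·26) ≡ 4/23. 23⁻¹ ≡ 24 (mod 29) since 23·24 = 552 ≡ 1, so λ ≡ 4·24 ≡ 9.
  x = λ² - 22 - 22 = 81 - 44 ≡ 8; y = λ·(22 - 8) - 26 ≡ 13. → (8, 13)
2A = (8, 13).
Next 2B:
Repeated addition: build up to 2B.
2B: tangent at (8, 13): λ = (3·8² + 2)/(2·13) ≡ 20/26. 26⁻¹ ≡ 19 (mod 29), so λ ≡ 20·19 ≡ 3.
  x = λ² - 8 - 8 = 9 - 16 ≡ 22; y = λ·(8 - 22) - 13 ≡ 3. → (22, 3)
2B = (22, 3).
Finally 2A + 2B:
(8, 13) + (22, 3). λ = (3 - 13)/(22 - 8) ≡ 19/14 mod 29. 14⁻¹ ≡ 27 (mod 29) since 14·27 = 378 ≡ 1, so λ ≡ 20.
  x = λ² - 8 - 22 = 400 - 30 ≡ 22; y = λ·(8 - 22) - 13 ≡ 26. → (22, 26)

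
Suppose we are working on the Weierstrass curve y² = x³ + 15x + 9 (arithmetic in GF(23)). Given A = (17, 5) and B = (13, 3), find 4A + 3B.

First 4A:
Double-and-add on 4 = (100)₂. Start with A = (17, 5) for the leading 1-bit.
double: tangent at (17, 5): λ = (3·17² + 15)/(2·5) ≡ 8/10. 10⁻¹ ≡ 7 (mod 23) since 10·7 = 70 ≡ 1, so λ ≡ 8·7 ≡ 10.
  x = λ² - 17 - 17 = 100 - 34 ≡ 20; y = λ·(17 - 20) - 5 ≡ 11. → (20, 11)
double: tangent at (20, 11): λ = (3·20² + 15)/(2·11) ≡ 19/22. 22⁻¹ ≡ 22 (mod 23) since 22·22 = 484 ≡ 1, so λ ≡ 19·22 ≡ 4.
  x = λ² - 20 - 20 = 16 - 40 ≡ 22; y = λ·(20 - 22) - 11 ≡ 4. → (22, 4)
4A = (22, 4).
Next 3B:
Repeated addition: build up to 3B.
2B: tangent at (13, 3): λ = (3·13² + 15)/(2·3) ≡ 16/6. 6⁻¹ ≡ 4 (mod 23), so λ ≡ 16·4 ≡ 18.
  x = λ² - 13 - 13 = 324 - 26 ≡ 22; y = λ·(13 - 22) - 3 ≡ 19. → (22, 19)
3B: (22, 19) + (13, 3). λ = (3 - 19)/(13 - 22) ≡ 7/14 mod 23. 14⁻¹ ≡ 5 (mod 23), so λ ≡ 12.
  x = λ² - 22 - 13 = 144 - 35 ≡ 17; y = λ·(22 - 17) - 19 ≡ 18. → (17, 18)
3B = (17, 18).
Finally 4A + 3B:
(22, 4) + (17, 18). λ = (18 - 4)/(17 - 22) ≡ 14/18 mod 23. 18⁻¹ ≡ 9 (mod 23) since 18·9 = 162 ≡ 1, so λ ≡ 11.
  x = λ² - 22 - 17 = 121 - 39 ≡ 13; y = λ·(22 - 13) - 4 ≡ 3. → (13, 3)

(13, 3)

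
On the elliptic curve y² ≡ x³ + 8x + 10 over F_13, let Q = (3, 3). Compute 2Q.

(6, 12)

tangent at (3, 3): λ = (3·3² + 8)/(2·3) ≡ 9/6. 6⁻¹ ≡ 11 (mod 13) since 6·11 = 66 ≡ 1, so λ ≡ 9·11 ≡ 8.
  x = λ² - 3 - 3 = 64 - 6 ≡ 6; y = λ·(3 - 6) - 3 ≡ 12. → (6, 12)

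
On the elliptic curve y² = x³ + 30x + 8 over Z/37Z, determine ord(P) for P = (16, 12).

7

2P: tangent at (16, 12): λ = (3·16² + 30)/(2·12) ≡ 21/24. 24⁻¹ ≡ 17 (mod 37), so λ ≡ 21·17 ≡ 24.
  x = λ² - 16 - 16 = 576 - 32 ≡ 26; y = λ·(16 - 26) - 12 ≡ 7. → (26, 7)
3P: (26, 7) + (16, 12). λ = (12 - 7)/(16 - 26) ≡ 5/27 mod 37. 27⁻¹ ≡ 11 (mod 37), so λ ≡ 18.
  x = λ² - 26 - 16 = 324 - 42 ≡ 23; y = λ·(26 - 23) - 7 ≡ 10. → (23, 10)
4P: (23, 10) + (16, 12). λ = (12 - 10)/(16 - 23) ≡ 2/30 mod 37. 30⁻¹ ≡ 21 (mod 37) since 30·21 = 630 ≡ 1, so λ ≡ 5.
  x = λ² - 23 - 16 = 25 - 39 ≡ 23; y = λ·(23 - 23) - 10 ≡ 27. → (23, 27)
5P: (23, 27) + (16, 12). λ = (12 - 27)/(16 - 23) ≡ 22/30 mod 37. 30⁻¹ ≡ 21 (mod 37), so λ ≡ 18.
  x = λ² - 23 - 16 = 324 - 39 ≡ 26; y = λ·(23 - 26) - 27 ≡ 30. → (26, 30)
6P: (26, 30) + (16, 12). λ = (12 - 30)/(16 - 26) ≡ 19/27 mod 37. 27⁻¹ ≡ 11 (mod 37), so λ ≡ 24.
  x = λ² - 26 - 16 = 576 - 42 ≡ 16; y = λ·(26 - 16) - 30 ≡ 25. → (16, 25)
7P: (16, 25) + (16, 12): same x and y₁ ≡ -y₂, so the sum is O.
7P = O, so the order is 7.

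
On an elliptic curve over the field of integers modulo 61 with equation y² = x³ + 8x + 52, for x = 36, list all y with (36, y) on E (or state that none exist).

none

x³ + 8x + 52 = 46996 ≡ 26 (mod 61).
26 is a non-residue mod 61; no y exists.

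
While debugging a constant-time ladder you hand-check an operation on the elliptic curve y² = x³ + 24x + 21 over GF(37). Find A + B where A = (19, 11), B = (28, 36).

(19, 11) + (28, 36). λ = (36 - 11)/(28 - 19) ≡ 25/9 mod 37. 9⁻¹ ≡ 33 (mod 37), so λ ≡ 11.
  x = λ² - 19 - 28 = 121 - 47 ≡ 0; y = λ·(19 - 0) - 11 ≡ 13. → (0, 13)

(0, 13)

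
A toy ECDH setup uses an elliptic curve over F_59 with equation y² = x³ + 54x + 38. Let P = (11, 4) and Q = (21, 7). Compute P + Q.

(56, 12)

(11, 4) + (21, 7). λ = (7 - 4)/(21 - 11) ≡ 3/10 mod 59. 10⁻¹ ≡ 6 (mod 59) since 10·6 = 60 ≡ 1, so λ ≡ 18.
  x = λ² - 11 - 21 = 324 - 32 ≡ 56; y = λ·(11 - 56) - 4 ≡ 12. → (56, 12)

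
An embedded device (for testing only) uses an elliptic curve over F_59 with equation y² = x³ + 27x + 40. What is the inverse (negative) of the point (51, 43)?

(51, 16)

-(51, 43) = (51, -43 mod 59) = (51, 16).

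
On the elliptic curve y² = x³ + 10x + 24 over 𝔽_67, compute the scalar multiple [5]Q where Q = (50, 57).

Double-and-add on 5 = (101)₂. Start with Q = (50, 57) for the leading 1-bit.
double: tangent at (50, 57): λ = (3·50² + 10)/(2·57) ≡ 6/47. 47⁻¹ ≡ 10 (mod 67), so λ ≡ 6·10 ≡ 60.
  x = λ² - 50 - 50 = 3600 - 100 ≡ 16; y = λ·(50 - 16) - 57 ≡ 40. → (16, 40)
double: tangent at (16, 40): λ = (3·16² + 10)/(2·40) ≡ 41/13. 13⁻¹ ≡ 31 (mod 67), so λ ≡ 41·31 ≡ 65.
  x = λ² - 16 - 16 = 4225 - 32 ≡ 39; y = λ·(16 - 39) - 40 ≡ 6. → (39, 6)
add Q: (39, 6) + (50, 57). λ = (57 - 6)/(50 - 39) ≡ 51/11 mod 67. 11⁻¹ ≡ 61 (mod 67), so λ ≡ 29.
  x = λ² - 39 - 50 = 841 - 89 ≡ 15; y = λ·(39 - 15) - 6 ≡ 20. → (15, 20)

(15, 20)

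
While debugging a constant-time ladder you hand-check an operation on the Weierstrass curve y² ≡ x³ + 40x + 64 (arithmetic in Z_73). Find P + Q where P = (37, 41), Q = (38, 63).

(37, 41) + (38, 63). λ = (63 - 41)/(38 - 37) ≡ 22/1 mod 73. 1⁻¹ ≡ 1 (mod 73), so λ ≡ 22.
  x = λ² - 37 - 38 = 484 - 75 ≡ 44; y = λ·(37 - 44) - 41 ≡ 24. → (44, 24)

(44, 24)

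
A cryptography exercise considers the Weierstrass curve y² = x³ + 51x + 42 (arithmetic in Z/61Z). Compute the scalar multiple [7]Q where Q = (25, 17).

Repeated addition: build up to 7Q.
2Q: tangent at (25, 17): λ = (3·25² + 51)/(2·17) ≡ 35/34. 34⁻¹ ≡ 9 (mod 61), so λ ≡ 35·9 ≡ 10.
  x = λ² - 25 - 25 = 100 - 50 ≡ 50; y = λ·(25 - 50) - 17 ≡ 38. → (50, 38)
3Q: (50, 38) + (25, 17). λ = (17 - 38)/(25 - 50) ≡ 40/36 mod 61. 36⁻¹ ≡ 39 (mod 61), so λ ≡ 35.
  x = λ² - 50 - 25 = 1225 - 75 ≡ 52; y = λ·(50 - 52) - 38 ≡ 14. → (52, 14)
4Q: (52, 14) + (25, 17). λ = (17 - 14)/(25 - 52) ≡ 3/34 mod 61. 34⁻¹ ≡ 9 (mod 61) since 34·9 = 306 ≡ 1, so λ ≡ 27.
  x = λ² - 52 - 25 = 729 - 77 ≡ 42; y = λ·(52 - 42) - 14 ≡ 12. → (42, 12)
5Q: (42, 12) + (25, 17). λ = (17 - 12)/(25 - 42) ≡ 5/44 mod 61. 44⁻¹ ≡ 43 (mod 61), so λ ≡ 32.
  x = λ² - 42 - 25 = 1024 - 67 ≡ 42; y = λ·(42 - 42) - 12 ≡ 49. → (42, 49)
6Q: (42, 49) + (25, 17). λ = (17 - 49)/(25 - 42) ≡ 29/44 mod 61. 44⁻¹ ≡ 43 (mod 61), so λ ≡ 27.
  x = λ² - 42 - 25 = 729 - 67 ≡ 52; y = λ·(42 - 52) - 49 ≡ 47. → (52, 47)
7Q: (52, 47) + (25, 17). λ = (17 - 47)/(25 - 52) ≡ 31/34 mod 61. 34⁻¹ ≡ 9 (mod 61), so λ ≡ 35.
  x = λ² - 52 - 25 = 1225 - 77 ≡ 50; y = λ·(52 - 50) - 47 ≡ 23. → (50, 23)

(50, 23)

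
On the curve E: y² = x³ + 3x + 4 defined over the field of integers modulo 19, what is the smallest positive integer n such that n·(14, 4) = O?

12

2P: tangent at (14, 4): λ = (3·14² + 3)/(2·4) ≡ 2/8. 8⁻¹ ≡ 12 (mod 19), so λ ≡ 2·12 ≡ 5.
  x = λ² - 14 - 14 = 25 - 28 ≡ 16; y = λ·(14 - 16) - 4 ≡ 5. → (16, 5)
3P: (16, 5) + (14, 4). λ = (4 - 5)/(14 - 16) ≡ 18/17 mod 19. 17⁻¹ ≡ 9 (mod 19) since 17·9 = 153 ≡ 1, so λ ≡ 10.
  x = λ² - 16 - 14 = 100 - 30 ≡ 13; y = λ·(16 - 13) - 5 ≡ 6. → (13, 6)
4P: (13, 6) + (14, 4). λ = (4 - 6)/(14 - 13) ≡ 17/1 mod 19. 1⁻¹ ≡ 1 (mod 19) since 1·1 = 1 ≡ 1, so λ ≡ 17.
  x = λ² - 13 - 14 = 289 - 27 ≡ 15; y = λ·(13 - 15) - 6 ≡ 17. → (15, 17)
5P: (15, 17) + (14, 4). λ = (4 - 17)/(14 - 15) ≡ 6/18 mod 19. 18⁻¹ ≡ 18 (mod 19) since 18·18 = 324 ≡ 1, so λ ≡ 13.
  x = λ² - 15 - 14 = 169 - 29 ≡ 7; y = λ·(15 - 7) - 17 ≡ 11. → (7, 11)
6P: (7, 11) + (14, 4). λ = (4 - 11)/(14 - 7) ≡ 12/7 mod 19. 7⁻¹ ≡ 11 (mod 19) since 7·11 = 77 ≡ 1, so λ ≡ 18.
  x = λ² - 7 - 14 = 324 - 21 ≡ 18; y = λ·(7 - 18) - 11 ≡ 0. → (18, 0)
7P: (18, 0) + (14, 4). λ = (4 - 0)/(14 - 18) ≡ 4/15 mod 19. 15⁻¹ ≡ 14 (mod 19) since 15·14 = 210 ≡ 1, so λ ≡ 18.
  x = λ² - 18 - 14 = 324 - 32 ≡ 7; y = λ·(18 - 7) - 0 ≡ 8. → (7, 8)
8P: (7, 8) + (14, 4). λ = (4 - 8)/(14 - 7) ≡ 15/7 mod 19. 7⁻¹ ≡ 11 (mod 19), so λ ≡ 13.
  x = λ² - 7 - 14 = 169 - 21 ≡ 15; y = λ·(7 - 15) - 8 ≡ 2. → (15, 2)
9P: (15, 2) + (14, 4). λ = (4 - 2)/(14 - 15) ≡ 2/18 mod 19. 18⁻¹ ≡ 18 (mod 19), so λ ≡ 17.
  x = λ² - 15 - 14 = 289 - 29 ≡ 13; y = λ·(15 - 13) - 2 ≡ 13. → (13, 13)
10P: (13, 13) + (14, 4). λ = (4 - 13)/(14 - 13) ≡ 10/1 mod 19. 1⁻¹ ≡ 1 (mod 19) since 1·1 = 1 ≡ 1, so λ ≡ 10.
  x = λ² - 13 - 14 = 100 - 27 ≡ 16; y = λ·(13 - 16) - 13 ≡ 14. → (16, 14)
11P: (16, 14) + (14, 4). λ = (4 - 14)/(14 - 16) ≡ 9/17 mod 19. 17⁻¹ ≡ 9 (mod 19) since 17·9 = 153 ≡ 1, so λ ≡ 5.
  x = λ² - 16 - 14 = 25 - 30 ≡ 14; y = λ·(16 - 14) - 14 ≡ 15. → (14, 15)
12P: (14, 15) + (14, 4): same x and y₁ ≡ -y₂, so the sum is O.
12P = O, so the order is 12.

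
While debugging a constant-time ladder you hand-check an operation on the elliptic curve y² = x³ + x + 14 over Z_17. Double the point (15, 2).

(5, 5)

tangent at (15, 2): λ = (3·15² + 1)/(2·2) ≡ 13/4. 4⁻¹ ≡ 13 (mod 17), so λ ≡ 13·13 ≡ 16.
  x = λ² - 15 - 15 = 256 - 30 ≡ 5; y = λ·(15 - 5) - 2 ≡ 5. → (5, 5)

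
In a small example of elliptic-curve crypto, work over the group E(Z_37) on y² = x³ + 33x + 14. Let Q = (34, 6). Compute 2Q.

tangent at (34, 6): λ = (3·34² + 33)/(2·6) ≡ 23/12. 12⁻¹ ≡ 34 (mod 37) since 12·34 = 408 ≡ 1, so λ ≡ 23·34 ≡ 5.
  x = λ² - 34 - 34 = 25 - 68 ≡ 31; y = λ·(34 - 31) - 6 ≡ 9. → (31, 9)

(31, 9)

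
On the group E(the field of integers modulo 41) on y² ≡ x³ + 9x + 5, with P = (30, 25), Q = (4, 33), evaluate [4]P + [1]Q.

(39, 26)

First 4P:
Repeated addition: build up to 4P.
2P: tangent at (30, 25): λ = (3·30² + 9)/(2·25) ≡ 3/9. 9⁻¹ ≡ 32 (mod 41) since 9·32 = 288 ≡ 1, so λ ≡ 3·32 ≡ 14.
  x = λ² - 30 - 30 = 196 - 60 ≡ 13; y = λ·(30 - 13) - 25 ≡ 8. → (13, 8)
3P: (13, 8) + (30, 25). λ = (25 - 8)/(30 - 13) ≡ 17/17 mod 41. 17⁻¹ ≡ 29 (mod 41), so λ ≡ 1.
  x = λ² - 13 - 30 = 1 - 43 ≡ 40; y = λ·(13 - 40) - 8 ≡ 6. → (40, 6)
4P: (40, 6) + (30, 25). λ = (25 - 6)/(30 - 40) ≡ 19/31 mod 41. 31⁻¹ ≡ 4 (mod 41), so λ ≡ 35.
  x = λ² - 40 - 30 = 1225 - 70 ≡ 7; y = λ·(40 - 7) - 6 ≡ 1. → (7, 1)
4P = (7, 1).
Finally 4P + Q:
(7, 1) + (4, 33). λ = (33 - 1)/(4 - 7) ≡ 32/38 mod 41. 38⁻¹ ≡ 27 (mod 41), so λ ≡ 3.
  x = λ² - 7 - 4 = 9 - 11 ≡ 39; y = λ·(7 - 39) - 1 ≡ 26. → (39, 26)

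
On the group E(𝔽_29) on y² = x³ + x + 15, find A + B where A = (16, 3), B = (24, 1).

(9, 17)

(16, 3) + (24, 1). λ = (1 - 3)/(24 - 16) ≡ 27/8 mod 29. 8⁻¹ ≡ 11 (mod 29) since 8·11 = 88 ≡ 1, so λ ≡ 7.
  x = λ² - 16 - 24 = 49 - 40 ≡ 9; y = λ·(16 - 9) - 3 ≡ 17. → (9, 17)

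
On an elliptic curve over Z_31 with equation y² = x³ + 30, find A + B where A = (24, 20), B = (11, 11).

(4, 1)

(24, 20) + (11, 11). λ = (11 - 20)/(11 - 24) ≡ 22/18 mod 31. 18⁻¹ ≡ 19 (mod 31), so λ ≡ 15.
  x = λ² - 24 - 11 = 225 - 35 ≡ 4; y = λ·(24 - 4) - 20 ≡ 1. → (4, 1)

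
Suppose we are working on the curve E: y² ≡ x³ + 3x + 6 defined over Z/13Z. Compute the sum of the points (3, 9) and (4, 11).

(3, 9) + (4, 11). λ = (11 - 9)/(4 - 3) ≡ 2/1 mod 13. 1⁻¹ ≡ 1 (mod 13), so λ ≡ 2.
  x = λ² - 3 - 4 = 4 - 7 ≡ 10; y = λ·(3 - 10) - 9 ≡ 3. → (10, 3)

(10, 3)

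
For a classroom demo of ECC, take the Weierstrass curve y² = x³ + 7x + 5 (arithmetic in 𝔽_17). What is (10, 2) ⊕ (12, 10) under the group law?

(11, 11)

(10, 2) + (12, 10). λ = (10 - 2)/(12 - 10) ≡ 8/2 mod 17. 2⁻¹ ≡ 9 (mod 17), so λ ≡ 4.
  x = λ² - 10 - 12 = 16 - 22 ≡ 11; y = λ·(10 - 11) - 2 ≡ 11. → (11, 11)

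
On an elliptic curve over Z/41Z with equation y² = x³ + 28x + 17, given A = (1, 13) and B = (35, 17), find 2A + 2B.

(35, 24)

First 2A:
Repeated addition: build up to 2A.
2A: tangent at (1, 13): λ = (3·1² + 28)/(2·13) ≡ 31/26. 26⁻¹ ≡ 30 (mod 41), so λ ≡ 31·30 ≡ 28.
  x = λ² - 1 - 1 = 784 - 2 ≡ 3; y = λ·(1 - 3) - 13 ≡ 13. → (3, 13)
2A = (3, 13).
Next 2B:
Repeated addition: build up to 2B.
2B: tangent at (35, 17): λ = (3·35² + 28)/(2·17) ≡ 13/34. 34⁻¹ ≡ 35 (mod 41) since 34·35 = 1190 ≡ 1, so λ ≡ 13·35 ≡ 4.
  x = λ² - 35 - 35 = 16 - 70 ≡ 28; y = λ·(35 - 28) - 17 ≡ 11. → (28, 11)
2B = (28, 11).
Finally 2A + 2B:
(3, 13) + (28, 11). λ = (11 - 13)/(28 - 3) ≡ 39/25 mod 41. 25⁻¹ ≡ 23 (mod 41) since 25·23 = 575 ≡ 1, so λ ≡ 36.
  x = λ² - 3 - 28 = 1296 - 31 ≡ 35; y = λ·(3 - 35) - 13 ≡ 24. → (35, 24)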